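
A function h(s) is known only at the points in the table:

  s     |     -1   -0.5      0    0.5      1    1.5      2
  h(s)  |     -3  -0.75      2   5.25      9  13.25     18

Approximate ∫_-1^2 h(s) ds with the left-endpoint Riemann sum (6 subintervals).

Δs = 0.5.
Sum = 0.5·[(-3) + (-0.75) + 2 + 5.25 + 9 + 13.25] = 12.875.

12.875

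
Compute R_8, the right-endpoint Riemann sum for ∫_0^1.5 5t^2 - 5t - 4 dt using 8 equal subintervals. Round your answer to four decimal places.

-5.6045

Δt = (1.5 − 0)/8 = 0.1875.
Right endpoints: 0.1875, 0.375, 0.5625, 0.75, 0.9375, 1.125, 1.3125, 1.5.
f(0.1875) = -4.76171875, f(0.375) = -5.171875, f(0.5625) = -5.23046875, f(0.75) = -4.9375, f(0.9375) = -4.29296875, f(1.125) = -3.296875, f(1.3125) = -1.94921875, f(1.5) = -0.25.
Sum = Δt · [f(0.1875) + f(0.375) + f(0.5625) + ...].
Sum ≈ -5.6045.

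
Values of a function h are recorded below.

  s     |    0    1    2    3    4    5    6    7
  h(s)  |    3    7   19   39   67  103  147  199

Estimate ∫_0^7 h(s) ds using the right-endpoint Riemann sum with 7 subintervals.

581

Δs = 1.
Sum = 1·[7 + 19 + 39 + 67 + 103 + 147 + 199] = 581.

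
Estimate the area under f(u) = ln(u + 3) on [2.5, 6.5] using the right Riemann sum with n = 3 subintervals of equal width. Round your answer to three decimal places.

8.364

Δu = (6.5 − 2.5)/3 = 4/3.
Right endpoints: 23/6, 31/6, 6.5.
f(23/6) ≈ 1.922, f(31/6) ≈ 2.100, f(6.5) ≈ 2.251.
Sum = Δu · [f(23/6) + f(31/6) + f(6.5)].
Sum ≈ 8.364.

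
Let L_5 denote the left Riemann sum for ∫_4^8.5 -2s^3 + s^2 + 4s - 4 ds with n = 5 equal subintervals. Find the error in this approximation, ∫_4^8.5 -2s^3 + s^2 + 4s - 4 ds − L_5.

-439.52625

Exact integral: ∫_4^8.5 f(s) ds = -2204.15625.
L_5 = -1764.63.
Error = -2204.15625 − (-1764.63) = -439.52625.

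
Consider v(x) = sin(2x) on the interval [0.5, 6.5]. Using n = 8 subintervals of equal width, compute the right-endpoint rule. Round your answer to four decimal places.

Δx = (6.5 − 0.5)/8 = 0.75.
Right endpoints: 1.25, 2, 2.75, 3.5, 4.25, 5, 5.75, 6.5.
v(1.25) ≈ 0.5985, v(2) ≈ -0.7568, v(2.75) ≈ -0.7055, v(3.5) ≈ 0.6570, v(4.25) ≈ 0.7985, v(5) ≈ -0.5440, v(5.75) ≈ -0.8755, v(6.5) ≈ 0.4202.
Sum = Δx · [v(1.25) + v(2) + v(2.75) + ...].
Sum ≈ -0.3058.

-0.3058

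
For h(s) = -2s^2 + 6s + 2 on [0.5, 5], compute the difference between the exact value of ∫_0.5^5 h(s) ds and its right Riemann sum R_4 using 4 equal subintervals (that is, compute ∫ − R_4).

Exact integral: ∫_0.5^5 h(s) ds = 0.
R_4 = -14.5546875.
Error = 0 − (-14.5546875) = 14.5546875.

14.5546875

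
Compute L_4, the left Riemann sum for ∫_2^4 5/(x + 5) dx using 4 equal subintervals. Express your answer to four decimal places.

1.2971

Δx = (4 − 2)/4 = 0.5.
Left endpoints: 2, 2.5, 3, 3.5.
f(2) = 5/7, f(2.5) = 2/3, f(3) = 0.625, f(3.5) = 10/17.
Sum = Δx · [f(2) + f(2.5) + f(3) + f(3.5)].
Sum ≈ 1.2971.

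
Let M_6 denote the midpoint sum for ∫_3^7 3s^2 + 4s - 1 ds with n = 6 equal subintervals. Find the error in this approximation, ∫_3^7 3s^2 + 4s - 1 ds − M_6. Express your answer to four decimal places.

Exact integral: ∫_3^7 f(s) ds = 392.
M_6 ≈ 391.555556.
Error ≈ 392 − 391.555556 ≈ 0.4444.

0.4444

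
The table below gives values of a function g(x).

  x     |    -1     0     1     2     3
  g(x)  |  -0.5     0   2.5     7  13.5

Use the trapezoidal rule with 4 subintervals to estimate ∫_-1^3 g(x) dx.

Δx = 1.
T_4 = (1/2)·[(-0.5) + 2·0 + 2·2.5 + 2·7 + 13.5] = 16.

16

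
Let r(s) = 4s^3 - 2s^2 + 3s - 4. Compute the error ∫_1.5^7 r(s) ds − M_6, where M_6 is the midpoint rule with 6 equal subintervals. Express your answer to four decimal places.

18.8712

Exact integral: ∫_1.5^7 r(s) ds ≈ 2217.645833.
M_6 ≈ 2198.774595.
Error ≈ 2217.645833 − 2198.774595 ≈ 18.8712.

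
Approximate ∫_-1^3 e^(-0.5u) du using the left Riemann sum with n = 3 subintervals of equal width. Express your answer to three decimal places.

Δu = (3 − (-1))/3 = 4/3.
Left endpoints: -1, 1/3, 5/3.
f(-1) ≈ 1.649, f(1/3) ≈ 0.846, f(5/3) ≈ 0.435.
Sum = Δu · [f(-1) + f(1/3) + f(5/3)].
Sum ≈ 3.906.

3.906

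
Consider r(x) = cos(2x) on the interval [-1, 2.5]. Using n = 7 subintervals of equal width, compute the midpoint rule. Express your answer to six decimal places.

-0.025878

Δx = (2.5 − (-1))/7 = 0.5.
Midpoints: -0.75, -0.25, 0.25, 0.75, 1.25, 1.75, 2.25.
r(-0.75) ≈ 0.070737, r(-0.25) ≈ 0.877583, r(0.25) ≈ 0.877583, r(0.75) ≈ 0.070737, r(1.25) ≈ -0.801144, r(1.75) ≈ -0.936457, r(2.25) ≈ -0.210796.
Sum = Δx · [r(-0.75) + r(-0.25) + r(0.25) + ...].
Sum ≈ -0.025878.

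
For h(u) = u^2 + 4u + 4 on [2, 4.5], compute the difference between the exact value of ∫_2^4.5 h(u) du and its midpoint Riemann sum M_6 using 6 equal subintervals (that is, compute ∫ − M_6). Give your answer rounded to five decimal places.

Exact integral: ∫_2^4.5 h(u) du ≈ 70.2083333.
M_6 ≈ 70.1721644.
Error ≈ 70.2083333 − 70.1721644 ≈ 0.03617.

0.03617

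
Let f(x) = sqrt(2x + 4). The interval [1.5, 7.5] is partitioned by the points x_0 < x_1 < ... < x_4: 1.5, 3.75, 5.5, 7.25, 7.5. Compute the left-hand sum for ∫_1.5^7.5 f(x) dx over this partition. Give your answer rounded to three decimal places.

Subinterval widths: 2.25, 1.75, 1.75, 0.25.
Left endpoints: 1.5, 3.75, 5.5, 7.25.
f(1.5) ≈ 2.646, f(3.75) ≈ 3.391, f(5.5) ≈ 3.873, f(7.25) ≈ 4.301.
Sum = Σ Δx_i · f(x_i).
Sum ≈ 19.740.

19.740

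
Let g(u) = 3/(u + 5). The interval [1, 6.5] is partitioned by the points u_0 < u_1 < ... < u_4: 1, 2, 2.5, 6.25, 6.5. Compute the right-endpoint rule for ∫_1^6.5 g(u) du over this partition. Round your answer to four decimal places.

1.6938

Subinterval widths: 1, 0.5, 3.75, 0.25.
Right endpoints: 2, 2.5, 6.25, 6.5.
g(2) = 3/7, g(2.5) = 0.4, g(6.25) = 4/15, g(6.5) = 6/23.
Sum = Σ Δu_i · g(u_i).
Sum ≈ 1.6938.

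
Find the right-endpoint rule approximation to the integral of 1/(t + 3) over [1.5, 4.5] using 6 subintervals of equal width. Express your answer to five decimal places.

Δt = (4.5 − 1.5)/6 = 0.5.
Right endpoints: 2, 2.5, 3, 3.5, 4, 4.5.
f(2) = 0.2, f(2.5) = 2/11, f(3) = 1/6, f(3.5) = 2/13, f(4) = 1/7, f(4.5) = 2/15.
Sum = Δt · [f(2) + f(2.5) + f(3) + ...].
Sum ≈ 0.48926.

0.48926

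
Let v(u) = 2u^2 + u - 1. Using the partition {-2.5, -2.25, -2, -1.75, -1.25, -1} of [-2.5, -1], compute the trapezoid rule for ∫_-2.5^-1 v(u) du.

5.6875

Subinterval widths: 0.25, 0.25, 0.25, 0.5, 0.25.
v(-2.5) = 9, v(-2.25) = 6.875, v(-2) = 5, v(-1.75) = 3.375, v(-1.25) = 0.875, v(-1) = 0.
On each subinterval the trapezoid contributes (Δu_i/2)·[v(u_{i-1}) + v(u_i)].
Sum = 5.6875.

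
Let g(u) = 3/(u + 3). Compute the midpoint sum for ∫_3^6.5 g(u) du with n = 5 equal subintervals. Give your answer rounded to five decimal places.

1.37758

Δu = (6.5 − 3)/5 = 0.7.
Midpoints: 3.35, 4.05, 4.75, 5.45, 6.15.
g(3.35) = 60/127, g(4.05) = 20/47, g(4.75) = 12/31, g(5.45) = 60/169, g(6.15) = 20/61.
Sum = Δu · [g(3.35) + g(4.05) + g(4.75) + g(5.45) + g(6.15)].
Sum ≈ 1.37758.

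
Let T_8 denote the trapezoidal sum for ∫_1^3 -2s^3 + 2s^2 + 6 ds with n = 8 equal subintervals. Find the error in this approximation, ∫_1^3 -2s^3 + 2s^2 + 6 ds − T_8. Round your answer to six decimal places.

Exact integral: ∫_1^3 f(s) ds ≈ -10.66666667.
T_8 = -10.875.
Error ≈ -10.66666667 − (-10.875) ≈ 0.208333.

0.208333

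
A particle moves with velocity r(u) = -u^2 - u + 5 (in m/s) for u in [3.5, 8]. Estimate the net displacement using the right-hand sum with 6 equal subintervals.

-181.265625

Δu = (8 − 3.5)/6 = 0.75.
Right endpoints: 4.25, 5, 5.75, 6.5, 7.25, 8.
r(4.25) = -17.3125, r(5) = -25, r(5.75) = -33.8125, r(6.5) = -43.75, r(7.25) = -54.8125, r(8) = -67.
Sum = Δu · [r(4.25) + r(5) + r(5.75) + ...].
Sum = -181.265625.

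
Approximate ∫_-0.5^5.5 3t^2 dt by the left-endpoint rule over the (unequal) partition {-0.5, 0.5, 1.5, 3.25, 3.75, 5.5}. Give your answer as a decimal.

Subinterval widths: 1, 1, 1.75, 0.5, 1.75.
Left endpoints: -0.5, 0.5, 1.5, 3.25, 3.75.
f(-0.5) = 0.75, f(0.5) = 0.75, f(1.5) = 6.75, f(3.25) = 31.6875, f(3.75) = 42.1875.
Sum = Σ Δt_i · f(t_i).
Sum = 102.984375.

102.984375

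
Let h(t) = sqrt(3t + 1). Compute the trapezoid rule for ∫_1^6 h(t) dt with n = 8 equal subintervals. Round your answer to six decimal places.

16.613313

Δt = (6 − 1)/8 = 0.625.
h(1) ≈ 2.000000, h(1.625) ≈ 2.423840, h(2.25) ≈ 2.783882, h(2.875) ≈ 3.102418, h(3.5) ≈ 3.391165, h(4.125) ≈ 3.657185, h(4.75) ≈ 3.905125, h(5.375) ≈ 4.138236, h(6) ≈ 4.358899.
T_8 = (Δt/2)·[h(t_0) + 2h(t_1) + ... + 2h(t_{7}) + h(t_8)].
Sum ≈ 16.613313.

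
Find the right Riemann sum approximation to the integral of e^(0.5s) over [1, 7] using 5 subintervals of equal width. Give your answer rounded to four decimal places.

Δs = (7 − 1)/5 = 1.2.
Right endpoints: 2.2, 3.4, 4.6, 5.8, 7.
f(2.2) ≈ 3.0042, f(3.4) ≈ 5.4739, f(4.6) ≈ 9.9742, f(5.8) ≈ 18.1741, f(7) ≈ 33.1155.
Sum = Δs · [f(2.2) + f(3.4) + f(4.6) + f(5.8) + f(7)].
Sum ≈ 83.6903.

83.6903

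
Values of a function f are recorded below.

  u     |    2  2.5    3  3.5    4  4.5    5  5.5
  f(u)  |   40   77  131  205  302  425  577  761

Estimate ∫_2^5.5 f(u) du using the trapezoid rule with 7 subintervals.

1058.75

Δu = 0.5.
T_7 = (0.5/2)·[40 + 2·77 + 2·131 + 2·205 + 2·302 + 2·425 + 2·577 + 761] = 1058.75.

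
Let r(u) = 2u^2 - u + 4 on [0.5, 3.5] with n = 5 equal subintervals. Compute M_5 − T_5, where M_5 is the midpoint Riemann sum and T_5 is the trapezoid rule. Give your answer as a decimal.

M_5 = 34.32.
T_5 = 34.86.
M_5 − T_5 = -0.54.

-0.54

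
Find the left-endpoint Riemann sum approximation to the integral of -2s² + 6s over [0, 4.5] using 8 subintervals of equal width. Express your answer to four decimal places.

3.3223

Δs = (4.5 − 0)/8 = 0.5625.
Left endpoints: 0, 0.5625, 1.125, 1.6875, 2.25, 2.8125, 3.375, 3.9375.
f(0) = 0, f(0.5625) = 2.7421875, f(1.125) = 4.21875, f(1.6875) = 4.4296875, f(2.25) = 3.375, f(2.8125) = 1.0546875, f(3.375) = -2.53125, f(3.9375) = -7.3828125.
Sum = Δs · [f(0) + f(0.5625) + f(1.125) + ...].
Sum ≈ 3.3223.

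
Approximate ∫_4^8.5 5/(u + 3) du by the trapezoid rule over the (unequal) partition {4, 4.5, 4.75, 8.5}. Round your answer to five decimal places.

Subinterval widths: 0.5, 0.25, 3.75.
f(4) = 5/7, f(4.5) = 2/3, f(4.75) = 20/31, f(8.5) = 10/23.
On each subinterval the trapezoid contributes (Δu_i/2)·[f(u_{i-1}) + f(u_i)].
Sum ≈ 2.53411.

2.53411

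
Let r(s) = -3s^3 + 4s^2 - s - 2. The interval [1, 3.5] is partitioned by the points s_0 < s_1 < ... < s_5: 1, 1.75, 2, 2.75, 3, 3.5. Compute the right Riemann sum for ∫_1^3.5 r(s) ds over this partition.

Subinterval widths: 0.75, 0.25, 0.75, 0.25, 0.5.
Right endpoints: 1.75, 2, 2.75, 3, 3.5.
r(1.75) = -7.578125, r(2) = -12, r(2.75) = -36.890625, r(3) = -50, r(3.5) = -85.125.
Sum = Σ Δs_i · r(s_i).
Sum = -91.4140625.

-91.4140625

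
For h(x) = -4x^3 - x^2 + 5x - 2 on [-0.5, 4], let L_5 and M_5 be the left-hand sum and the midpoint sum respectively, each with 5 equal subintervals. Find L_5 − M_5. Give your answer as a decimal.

L_5 = -147.915.
M_5 = -240.255.
L_5 − M_5 = 92.34.

92.34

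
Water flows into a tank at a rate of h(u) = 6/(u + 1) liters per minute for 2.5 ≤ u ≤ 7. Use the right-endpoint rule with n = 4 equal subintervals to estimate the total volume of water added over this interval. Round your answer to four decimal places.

4.4589

Δu = (7 − 2.5)/4 = 1.125.
Right endpoints: 3.625, 4.75, 5.875, 7.
h(3.625) = 48/37, h(4.75) = 24/23, h(5.875) = 48/55, h(7) = 0.75.
Sum = Δu · [h(3.625) + h(4.75) + h(5.875) + h(7)].
Sum ≈ 4.4589.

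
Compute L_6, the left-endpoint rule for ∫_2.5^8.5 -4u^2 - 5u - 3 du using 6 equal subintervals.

Δu = (8.5 − 2.5)/6 = 1.
Left endpoints: 2.5, 3.5, 4.5, 5.5, 6.5, 7.5.
f(2.5) = -40.5, f(3.5) = -69.5, f(4.5) = -106.5, f(5.5) = -151.5, f(6.5) = -204.5, f(7.5) = -265.5.
Sum = Δu · [f(2.5) + f(3.5) + f(4.5) + ...].
Sum = -838.

-838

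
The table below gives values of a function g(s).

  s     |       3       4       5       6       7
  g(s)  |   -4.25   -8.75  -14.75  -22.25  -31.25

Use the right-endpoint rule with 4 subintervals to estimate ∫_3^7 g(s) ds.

Δs = 1.
Sum = 1·[(-8.75) + (-14.75) + (-22.25) + (-31.25)] = -77.

-77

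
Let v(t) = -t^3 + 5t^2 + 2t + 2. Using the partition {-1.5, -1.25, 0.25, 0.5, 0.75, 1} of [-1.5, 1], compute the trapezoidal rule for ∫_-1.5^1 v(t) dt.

Subinterval widths: 0.25, 1.5, 0.25, 0.25, 0.25.
v(-1.5) = 13.625, v(-1.25) = 9.265625, v(0.25) = 2.796875, v(0.5) = 4.125, v(0.75) = 5.890625, v(1) = 8.
On each subinterval the trapezoid contributes (Δt_i/2)·[v(t_{i-1}) + v(t_i)].
Sum = 15.76171875.

15.76171875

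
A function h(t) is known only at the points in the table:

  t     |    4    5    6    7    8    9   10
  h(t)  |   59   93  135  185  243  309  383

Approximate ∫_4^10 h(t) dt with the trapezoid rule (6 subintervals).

1186

Δt = 1.
T_6 = (1/2)·[59 + 2·93 + 2·135 + 2·185 + 2·243 + 2·309 + 383] = 1186.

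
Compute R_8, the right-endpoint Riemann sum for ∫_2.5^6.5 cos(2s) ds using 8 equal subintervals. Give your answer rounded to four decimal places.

Δs = (6.5 − 2.5)/8 = 0.5.
Right endpoints: 3, 3.5, 4, 4.5, 5, 5.5, 6, 6.5.
f(3) ≈ 0.9602, f(3.5) ≈ 0.7539, f(4) ≈ -0.1455, f(4.5) ≈ -0.9111, f(5) ≈ -0.8391, f(5.5) ≈ 0.0044, f(6) ≈ 0.8439, f(6.5) ≈ 0.9074.
Sum = Δs · [f(3) + f(3.5) + f(4) + ...].
Sum ≈ 0.7870.

0.7870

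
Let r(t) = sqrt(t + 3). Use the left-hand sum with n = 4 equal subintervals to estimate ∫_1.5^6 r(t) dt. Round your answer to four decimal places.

11.1345

Δt = (6 − 1.5)/4 = 1.125.
Left endpoints: 1.5, 2.625, 3.75, 4.875.
r(1.5) ≈ 2.1213, r(2.625) ≈ 2.3717, r(3.75) ≈ 2.5981, r(4.875) ≈ 2.8062.
Sum = Δt · [r(1.5) + r(2.625) + r(3.75) + r(4.875)].
Sum ≈ 11.1345.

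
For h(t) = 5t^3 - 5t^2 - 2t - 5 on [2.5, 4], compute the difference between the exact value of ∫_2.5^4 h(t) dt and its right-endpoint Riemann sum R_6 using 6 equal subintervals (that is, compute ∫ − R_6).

-24.44921875

Exact integral: ∫_2.5^4 h(t) dt = 173.296875.
R_6 = 197.74609375.
Error = 173.296875 − 197.74609375 = -24.44921875.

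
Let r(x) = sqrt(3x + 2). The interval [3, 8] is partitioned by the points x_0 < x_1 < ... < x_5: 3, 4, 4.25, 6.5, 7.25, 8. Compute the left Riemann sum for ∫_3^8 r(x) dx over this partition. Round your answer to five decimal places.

Subinterval widths: 1, 0.25, 2.25, 0.75, 0.75.
Left endpoints: 3, 4, 4.25, 6.5, 7.25.
r(3) ≈ 3.31662, r(4) ≈ 3.74166, r(4.25) ≈ 3.84057, r(6.5) ≈ 4.63681, r(7.25) ≈ 4.87340.
Sum = Σ Δx_i · r(x_i).
Sum ≈ 20.02598.

20.02598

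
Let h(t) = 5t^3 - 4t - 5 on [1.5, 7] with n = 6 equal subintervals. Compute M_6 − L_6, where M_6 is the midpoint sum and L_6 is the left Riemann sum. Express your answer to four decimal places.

694.5684

M_6 ≈ 2849.370009.
L_6 ≈ 2154.801649.
M_6 − L_6 ≈ 694.5684.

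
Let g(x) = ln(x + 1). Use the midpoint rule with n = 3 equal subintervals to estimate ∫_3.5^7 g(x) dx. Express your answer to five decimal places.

6.37266

Δx = (7 − 3.5)/3 = 7/6.
Midpoints: 49/12, 5.25, 77/12.
g(49/12) ≈ 1.62597, g(5.25) ≈ 1.83258, g(77/12) ≈ 2.00373.
Sum = Δx · [g(49/12) + g(5.25) + g(77/12)].
Sum ≈ 6.37266.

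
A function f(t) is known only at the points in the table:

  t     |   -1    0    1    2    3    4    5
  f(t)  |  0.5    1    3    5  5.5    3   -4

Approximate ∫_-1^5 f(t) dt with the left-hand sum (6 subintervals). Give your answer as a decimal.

18

Δt = 1.
Sum = 1·[0.5 + 1 + 3 + 5 + 5.5 + 3] = 18.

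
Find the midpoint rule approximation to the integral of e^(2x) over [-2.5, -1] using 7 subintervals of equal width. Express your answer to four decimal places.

0.0638

Δx = (-1 − (-2.5))/7 = 3/14.
Midpoints: -67/28, -61/28, -55/28, -1.75, -43/28, -37/28, -31/28.
f(-67/28) ≈ 0.0083, f(-61/28) ≈ 0.0128, f(-55/28) ≈ 0.0197, f(-1.75) ≈ 0.0302, f(-43/28) ≈ 0.0464, f(-37/28) ≈ 0.0712, f(-31/28) ≈ 0.1092.
Sum = Δx · [f(-67/28) + f(-61/28) + f(-55/28) + ...].
Sum ≈ 0.0638.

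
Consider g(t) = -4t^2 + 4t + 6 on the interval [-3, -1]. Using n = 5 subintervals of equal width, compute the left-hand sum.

Δt = (-1 − (-3))/5 = 0.4.
Left endpoints: -3, -2.6, -2.2, -1.8, -1.4.
g(-3) = -42, g(-2.6) = -31.44, g(-2.2) = -22.16, g(-1.8) = -14.16, g(-1.4) = -7.44.
Sum = Δt · [g(-3) + g(-2.6) + g(-2.2) + g(-1.8) + g(-1.4)].
Sum = -46.88.

-46.88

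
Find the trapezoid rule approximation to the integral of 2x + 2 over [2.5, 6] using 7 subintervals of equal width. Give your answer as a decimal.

36.75

Δx = (6 − 2.5)/7 = 0.5.
f(2.5) = 7, f(3) = 8, f(3.5) = 9, f(4) = 10, f(4.5) = 11, f(5) = 12, f(5.5) = 13, f(6) = 14.
T_7 = (Δx/2)·[f(x_0) + 2f(x_1) + ... + 2f(x_{6}) + f(x_7)].
Sum = 36.75.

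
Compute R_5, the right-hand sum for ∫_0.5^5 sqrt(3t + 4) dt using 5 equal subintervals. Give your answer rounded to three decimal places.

Δt = (5 − 0.5)/5 = 0.9.
Right endpoints: 1.4, 2.3, 3.2, 4.1, 5.
f(1.4) ≈ 2.864, f(2.3) ≈ 3.302, f(3.2) ≈ 3.688, f(4.1) ≈ 4.037, f(5) ≈ 4.359.
Sum = Δt · [f(1.4) + f(2.3) + f(3.2) + f(4.1) + f(5)].
Sum ≈ 16.424.

16.424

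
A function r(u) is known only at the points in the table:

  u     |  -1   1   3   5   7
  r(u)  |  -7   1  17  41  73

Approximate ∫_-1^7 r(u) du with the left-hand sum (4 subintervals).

Δu = 2.
Sum = 2·[(-7) + 1 + 17 + 41] = 104.

104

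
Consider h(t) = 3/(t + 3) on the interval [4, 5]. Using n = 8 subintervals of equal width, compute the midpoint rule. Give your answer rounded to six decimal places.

Δt = (5 − 4)/8 = 0.125.
Midpoints: 4.0625, 4.1875, 4.3125, 4.4375, 4.5625, 4.6875, 4.8125, 4.9375.
h(4.0625) = 48/113, h(4.1875) = 48/115, h(4.3125) = 16/39, h(4.4375) = 48/119, h(4.5625) = 48/121, h(4.6875) = 16/41, h(4.8125) = 0.384, h(4.9375) = 48/127.
Sum = Δt · [h(4.0625) + h(4.1875) + h(4.3125) + ...].
Sum ≈ 0.400585.

0.400585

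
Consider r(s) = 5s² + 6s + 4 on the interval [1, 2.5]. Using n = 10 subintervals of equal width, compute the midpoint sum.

Δs = (2.5 − 1)/10 = 0.15.
Midpoints: 1.075, 1.225, 1.375, 1.525, 1.675, 1.825, 1.975, 2.125, 2.275, 2.425.
r(1.075) = 16.228125, r(1.225) = 18.853125, r(1.375) = 21.703125, r(1.525) = 24.778125, r(1.675) = 28.078125, r(1.825) = 31.603125, r(1.975) = 35.353125, r(2.125) = 39.328125, r(2.275) = 43.528125, r(2.425) = 47.953125.
Sum = Δs · [r(1.075) + r(1.225) + r(1.375) + ...].
Sum = 46.1109375.

46.1109375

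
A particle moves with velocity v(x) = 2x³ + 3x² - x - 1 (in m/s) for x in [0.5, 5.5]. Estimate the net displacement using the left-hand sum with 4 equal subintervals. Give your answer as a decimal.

370.15625

Δx = (5.5 − 0.5)/4 = 1.25.
Left endpoints: 0.5, 1.75, 3, 4.25.
v(0.5) = -0.5, v(1.75) = 17.15625, v(3) = 77, v(4.25) = 202.46875.
Sum = Δx · [v(0.5) + v(1.75) + v(3) + v(4.25)].
Sum = 370.15625.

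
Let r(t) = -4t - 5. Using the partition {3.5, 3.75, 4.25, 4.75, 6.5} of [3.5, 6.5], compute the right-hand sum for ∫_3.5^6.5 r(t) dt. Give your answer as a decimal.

Subinterval widths: 0.25, 0.5, 0.5, 1.75.
Right endpoints: 3.75, 4.25, 4.75, 6.5.
r(3.75) = -20, r(4.25) = -22, r(4.75) = -24, r(6.5) = -31.
Sum = Σ Δt_i · r(t_i).
Sum = -82.25.

-82.25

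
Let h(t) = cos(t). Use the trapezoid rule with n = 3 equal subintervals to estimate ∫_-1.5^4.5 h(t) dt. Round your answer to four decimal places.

0.0128

Δt = (4.5 − (-1.5))/3 = 2.
h(-1.5) ≈ 0.0707, h(0.5) ≈ 0.8776, h(2.5) ≈ -0.8011, h(4.5) ≈ -0.2108.
T_3 = (Δt/2)·[h(t_0) + 2h(t_1) + 2h(t_2) + h(t_3)].
Sum ≈ 0.0128.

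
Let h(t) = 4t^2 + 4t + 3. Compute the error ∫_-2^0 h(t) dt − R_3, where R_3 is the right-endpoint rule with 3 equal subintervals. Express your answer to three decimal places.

Exact integral: ∫_-2^0 h(t) dt ≈ 8.66667.
R_3 ≈ 6.59259.
Error ≈ 8.66667 − 6.59259 ≈ 2.074.

2.074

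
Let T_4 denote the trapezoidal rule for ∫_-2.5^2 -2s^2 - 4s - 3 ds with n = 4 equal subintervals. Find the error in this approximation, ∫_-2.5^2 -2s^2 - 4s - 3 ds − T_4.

1.8984375

Exact integral: ∫_-2.5^2 f(s) ds = -24.75.
T_4 = -26.6484375.
Error = -24.75 − (-26.6484375) = 1.8984375.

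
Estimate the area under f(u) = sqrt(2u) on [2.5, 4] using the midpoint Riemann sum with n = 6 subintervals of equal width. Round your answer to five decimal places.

Δu = (4 − 2.5)/6 = 0.25.
Midpoints: 2.625, 2.875, 3.125, 3.375, 3.625, 3.875.
f(2.625) ≈ 2.29129, f(2.875) ≈ 2.39792, f(3.125) ≈ 2.50000, f(3.375) ≈ 2.59808, f(3.625) ≈ 2.69258, f(3.875) ≈ 2.78388.
Sum = Δu · [f(2.625) + f(2.875) + f(3.125) + ...].
Sum ≈ 3.81594.

3.81594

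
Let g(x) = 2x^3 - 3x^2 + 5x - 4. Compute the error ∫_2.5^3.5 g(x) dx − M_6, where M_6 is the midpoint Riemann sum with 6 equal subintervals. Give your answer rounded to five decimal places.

Exact integral: ∫_2.5^3.5 g(x) dx = 39.25.
M_6 ≈ 39.2152778.
Error ≈ 39.25 − 39.2152778 ≈ 0.03472.

0.03472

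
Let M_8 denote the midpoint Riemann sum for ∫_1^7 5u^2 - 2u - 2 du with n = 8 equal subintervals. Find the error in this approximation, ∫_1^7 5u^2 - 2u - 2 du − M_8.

Exact integral: ∫_1^7 f(u) du = 510.
M_8 = 508.59375.
Error = 510 − 508.59375 = 1.40625.

1.40625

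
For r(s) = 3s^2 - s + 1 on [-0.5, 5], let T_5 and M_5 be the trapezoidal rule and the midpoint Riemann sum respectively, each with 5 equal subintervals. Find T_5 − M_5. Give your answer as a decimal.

4.99125

T_5 = 121.5775.
M_5 = 116.58625.
T_5 − M_5 = 4.99125.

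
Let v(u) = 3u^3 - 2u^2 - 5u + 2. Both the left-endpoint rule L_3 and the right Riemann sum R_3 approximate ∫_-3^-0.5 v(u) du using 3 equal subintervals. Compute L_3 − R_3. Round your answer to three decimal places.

-71.354

L_3 ≈ -92.55787.
R_3 ≈ -21.20370.
L_3 − R_3 ≈ -71.354.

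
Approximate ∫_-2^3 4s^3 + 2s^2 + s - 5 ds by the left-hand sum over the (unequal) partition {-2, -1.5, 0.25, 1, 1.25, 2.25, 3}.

Subinterval widths: 0.5, 1.75, 0.75, 0.25, 1, 0.75.
Left endpoints: -2, -1.5, 0.25, 1, 1.25, 2.25.
f(-2) = -31, f(-1.5) = -15.5, f(0.25) = -4.5625, f(1) = 2, f(1.25) = 7.1875, f(2.25) = 52.9375.
Sum = Σ Δs_i · f(s_i).
Sum = 1.34375.

1.34375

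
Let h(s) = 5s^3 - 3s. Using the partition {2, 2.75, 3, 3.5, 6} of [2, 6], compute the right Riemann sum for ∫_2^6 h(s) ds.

2860.23828125

Subinterval widths: 0.75, 0.25, 0.5, 2.5.
Right endpoints: 2.75, 3, 3.5, 6.
h(2.75) = 95.734375, h(3) = 126, h(3.5) = 203.875, h(6) = 1062.
Sum = Σ Δs_i · h(s_i).
Sum = 2860.23828125.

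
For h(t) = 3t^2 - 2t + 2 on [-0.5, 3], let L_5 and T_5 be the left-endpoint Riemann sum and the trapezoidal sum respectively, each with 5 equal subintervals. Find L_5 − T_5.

L_5 = 19.495.
T_5 = 26.2325.
L_5 − T_5 = -6.7375.

-6.7375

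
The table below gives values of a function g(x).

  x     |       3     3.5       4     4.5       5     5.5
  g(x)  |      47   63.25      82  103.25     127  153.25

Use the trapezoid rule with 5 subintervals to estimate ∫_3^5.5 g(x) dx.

Δx = 0.5.
T_5 = (0.5/2)·[47 + 2·63.25 + 2·82 + 2·103.25 + 2·127 + 153.25] = 237.8125.

237.8125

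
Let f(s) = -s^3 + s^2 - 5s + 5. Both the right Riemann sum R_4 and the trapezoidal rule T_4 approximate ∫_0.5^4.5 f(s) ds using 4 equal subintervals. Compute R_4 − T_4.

-45.5

R_4 = -152.
T_4 = -106.5.
R_4 − T_4 = -45.5.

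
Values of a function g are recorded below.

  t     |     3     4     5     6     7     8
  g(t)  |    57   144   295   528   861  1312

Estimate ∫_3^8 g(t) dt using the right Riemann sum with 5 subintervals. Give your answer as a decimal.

3140

Δt = 1.
Sum = 1·[144 + 295 + 528 + 861 + 1312] = 3140.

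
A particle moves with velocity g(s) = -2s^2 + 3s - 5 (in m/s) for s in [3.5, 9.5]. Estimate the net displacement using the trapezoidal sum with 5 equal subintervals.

-458.88

Δs = (9.5 − 3.5)/5 = 1.2.
g(3.5) = -19, g(4.7) = -35.08, g(5.9) = -56.92, g(7.1) = -84.52, g(8.3) = -117.88, g(9.5) = -157.
T_5 = (Δs/2)·[g(s_0) + 2g(s_1) + ... + 2g(s_{4}) + g(s_5)].
Sum = -458.88.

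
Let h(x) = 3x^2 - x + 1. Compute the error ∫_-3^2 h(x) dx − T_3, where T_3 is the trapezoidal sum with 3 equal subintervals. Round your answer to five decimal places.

Exact integral: ∫_-3^2 h(x) dx = 42.5.
T_3 ≈ 49.4444444.
Error ≈ 42.5 − 49.4444444 ≈ -6.94444.

-6.94444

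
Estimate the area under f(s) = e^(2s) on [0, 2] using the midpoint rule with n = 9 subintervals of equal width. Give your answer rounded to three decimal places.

26.580

Δs = (2 − 0)/9 = 2/9.
Midpoints: 1/9, 1/3, 5/9, 7/9, 1, 11/9, 13/9, 5/3, 17/9.
f(1/9) ≈ 1.249, f(1/3) ≈ 1.948, f(5/9) ≈ 3.038, f(7/9) ≈ 4.738, f(1) ≈ 7.389, f(11/9) ≈ 11.524, f(13/9) ≈ 17.973, f(5/3) ≈ 28.032, f(17/9) ≈ 43.719.
Sum = Δs · [f(1/9) + f(1/3) + f(5/9) + ...].
Sum ≈ 26.580.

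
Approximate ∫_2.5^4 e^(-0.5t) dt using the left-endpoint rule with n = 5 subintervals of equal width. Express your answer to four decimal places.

0.3256

Δt = (4 − 2.5)/5 = 0.3.
Left endpoints: 2.5, 2.8, 3.1, 3.4, 3.7.
f(2.5) ≈ 0.2865, f(2.8) ≈ 0.2466, f(3.1) ≈ 0.2122, f(3.4) ≈ 0.1827, f(3.7) ≈ 0.1572.
Sum = Δt · [f(2.5) + f(2.8) + f(3.1) + f(3.4) + f(3.7)].
Sum ≈ 0.3256.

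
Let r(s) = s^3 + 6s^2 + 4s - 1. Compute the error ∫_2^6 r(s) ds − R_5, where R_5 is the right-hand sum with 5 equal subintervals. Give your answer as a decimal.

Exact integral: ∫_2^6 r(s) ds = 796.
R_5 = 970.08.
Error = 796 − 970.08 = -174.08.

-174.08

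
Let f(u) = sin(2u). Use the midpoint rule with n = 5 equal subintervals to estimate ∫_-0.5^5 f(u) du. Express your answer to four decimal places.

Δu = (5 − (-0.5))/5 = 1.1.
Midpoints: 0.05, 1.15, 2.25, 3.35, 4.45.
f(0.05) ≈ 0.0998, f(1.15) ≈ 0.7457, f(2.25) ≈ -0.9775, f(3.35) ≈ 0.4048, f(4.45) ≈ 0.5010.
Sum = Δu · [f(0.05) + f(1.15) + f(2.25) + f(3.35) + f(4.45)].
Sum ≈ 0.8513.

0.8513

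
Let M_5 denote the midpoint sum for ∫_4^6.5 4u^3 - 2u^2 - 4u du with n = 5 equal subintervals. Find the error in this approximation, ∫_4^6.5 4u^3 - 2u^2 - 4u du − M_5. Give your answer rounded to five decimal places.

3.17708

Exact integral: ∫_4^6.5 f(u) du ≈ 1336.1458333.
M_5 = 1332.96875.
Error ≈ 1336.1458333 − 1332.96875 ≈ 3.17708.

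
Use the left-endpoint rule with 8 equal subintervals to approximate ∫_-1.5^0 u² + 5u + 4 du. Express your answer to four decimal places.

Δu = (0 − (-1.5))/8 = 0.1875.
Left endpoints: -1.5, -1.3125, -1.125, -0.9375, -0.75, -0.5625, -0.375, -0.1875.
f(-1.5) = -1.25, f(-1.3125) = -0.83984375, f(-1.125) = -0.359375, f(-0.9375) = 0.19140625, f(-0.75) = 0.8125, f(-0.5625) = 1.50390625, f(-0.375) = 2.265625, f(-0.1875) = 3.09765625.
Sum = Δu · [f(-1.5) + f(-1.3125) + f(-1.125) + ...].
Sum ≈ 1.0166.

1.0166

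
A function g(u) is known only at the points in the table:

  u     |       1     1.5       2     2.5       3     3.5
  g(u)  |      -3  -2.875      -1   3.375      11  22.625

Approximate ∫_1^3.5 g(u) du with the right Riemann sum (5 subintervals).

Δu = 0.5.
Sum = 0.5·[(-2.875) + (-1) + 3.375 + 11 + 22.625] = 16.5625.

16.5625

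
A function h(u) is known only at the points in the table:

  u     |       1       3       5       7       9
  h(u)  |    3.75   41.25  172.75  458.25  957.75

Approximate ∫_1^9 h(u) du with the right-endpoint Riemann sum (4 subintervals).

3260

Δu = 2.
Sum = 2·[41.25 + 172.75 + 458.25 + 957.75] = 3260.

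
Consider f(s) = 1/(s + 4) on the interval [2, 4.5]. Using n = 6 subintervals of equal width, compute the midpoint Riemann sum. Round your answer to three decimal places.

0.348

Δs = (4.5 − 2)/6 = 5/12.
Midpoints: 53/24, 2.625, 73/24, 83/24, 3.875, 103/24.
f(53/24) = 24/149, f(2.625) = 8/53, f(73/24) = 24/169, f(83/24) = 24/179, f(3.875) = 8/63, f(103/24) = 24/199.
Sum = Δs · [f(53/24) + f(2.625) + f(73/24) + ...].
Sum ≈ 0.348.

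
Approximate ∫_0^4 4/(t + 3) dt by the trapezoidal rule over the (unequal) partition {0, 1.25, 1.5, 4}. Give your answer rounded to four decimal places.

3.4757

Subinterval widths: 1.25, 0.25, 2.5.
f(0) = 4/3, f(1.25) = 16/17, f(1.5) = 8/9, f(4) = 4/7.
On each subinterval the trapezoid contributes (Δt_i/2)·[f(t_{i-1}) + f(t_i)].
Sum ≈ 3.4757.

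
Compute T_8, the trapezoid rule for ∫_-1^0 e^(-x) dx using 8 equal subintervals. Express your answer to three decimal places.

1.721

Δx = (0 − (-1))/8 = 0.125.
f(-1) ≈ 2.718, f(-0.875) ≈ 2.399, f(-0.75) ≈ 2.117, f(-0.625) ≈ 1.868, f(-0.5) ≈ 1.649, f(-0.375) ≈ 1.455, f(-0.25) ≈ 1.284, f(-0.125) ≈ 1.133, f(0) ≈ 1.000.
T_8 = (Δx/2)·[f(x_0) + 2f(x_1) + ... + 2f(x_{7}) + f(x_8)].
Sum ≈ 1.721.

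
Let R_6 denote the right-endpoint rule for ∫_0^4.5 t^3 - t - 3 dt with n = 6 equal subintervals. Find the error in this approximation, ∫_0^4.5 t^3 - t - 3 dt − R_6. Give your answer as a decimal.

Exact integral: ∫_0^4.5 f(t) dt = 78.890625.
R_6 = 114.22265625.
Error = 78.890625 − 114.22265625 = -35.33203125.

-35.33203125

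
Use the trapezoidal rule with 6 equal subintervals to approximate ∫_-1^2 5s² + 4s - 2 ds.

Δs = (2 − (-1))/6 = 0.5.
f(-1) = -1, f(-0.5) = -2.75, f(0) = -2, f(0.5) = 1.25, f(1) = 7, f(1.5) = 15.25, f(2) = 26.
T_6 = (Δs/2)·[f(s_0) + 2f(s_1) + ... + 2f(s_{5}) + f(s_6)].
Sum = 15.625.

15.625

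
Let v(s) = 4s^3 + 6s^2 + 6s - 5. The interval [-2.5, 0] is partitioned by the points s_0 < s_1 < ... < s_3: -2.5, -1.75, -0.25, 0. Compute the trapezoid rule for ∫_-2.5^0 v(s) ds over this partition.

-43.796875

Subinterval widths: 0.75, 1.5, 0.25.
v(-2.5) = -45, v(-1.75) = -18.5625, v(-0.25) = -6.1875, v(0) = -5.
On each subinterval the trapezoid contributes (Δs_i/2)·[v(s_{i-1}) + v(s_i)].
Sum = -43.796875.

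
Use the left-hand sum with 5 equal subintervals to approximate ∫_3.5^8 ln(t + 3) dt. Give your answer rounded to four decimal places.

9.4691

Δt = (8 − 3.5)/5 = 0.9.
Left endpoints: 3.5, 4.4, 5.3, 6.2, 7.1.
f(3.5) ≈ 1.8718, f(4.4) ≈ 2.0015, f(5.3) ≈ 2.1163, f(6.2) ≈ 2.2192, f(7.1) ≈ 2.3125.
Sum = Δt · [f(3.5) + f(4.4) + f(5.3) + f(6.2) + f(7.1)].
Sum ≈ 9.4691.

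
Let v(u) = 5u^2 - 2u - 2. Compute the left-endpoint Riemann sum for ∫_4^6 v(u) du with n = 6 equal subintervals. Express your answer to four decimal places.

Δu = (6 − 4)/6 = 1/3.
Left endpoints: 4, 13/3, 14/3, 5, 16/3, 17/3.
v(4) = 70, v(13/3) = 749/9, v(14/3) = 878/9, v(5) = 113, v(16/3) = 1166/9, v(17/3) = 1325/9.
Sum = Δu · [v(4) + v(13/3) + v(14/3) + ...].
Sum ≈ 213.5185.

213.5185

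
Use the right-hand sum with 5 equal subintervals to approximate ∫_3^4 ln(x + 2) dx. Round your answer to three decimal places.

Δx = (4 − 3)/5 = 0.2.
Right endpoints: 3.2, 3.4, 3.6, 3.8, 4.
f(3.2) ≈ 1.649, f(3.4) ≈ 1.686, f(3.6) ≈ 1.723, f(3.8) ≈ 1.758, f(4) ≈ 1.792.
Sum = Δx · [f(3.2) + f(3.4) + f(3.6) + f(3.8) + f(4)].
Sum ≈ 1.721.

1.721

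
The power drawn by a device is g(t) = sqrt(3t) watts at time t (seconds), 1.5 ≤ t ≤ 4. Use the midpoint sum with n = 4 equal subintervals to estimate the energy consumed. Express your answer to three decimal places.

Δt = (4 − 1.5)/4 = 0.625.
Midpoints: 1.8125, 2.4375, 3.0625, 3.6875.
g(1.8125) ≈ 2.332, g(2.4375) ≈ 2.704, g(3.0625) ≈ 3.031, g(3.6875) ≈ 3.326.
Sum = Δt · [g(1.8125) + g(2.4375) + g(3.0625) + g(3.6875)].
Sum ≈ 7.121.

7.121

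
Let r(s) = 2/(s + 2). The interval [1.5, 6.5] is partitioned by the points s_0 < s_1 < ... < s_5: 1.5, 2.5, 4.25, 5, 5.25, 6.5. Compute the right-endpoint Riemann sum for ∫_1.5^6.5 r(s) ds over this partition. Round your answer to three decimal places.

1.582

Subinterval widths: 1, 1.75, 0.75, 0.25, 1.25.
Right endpoints: 2.5, 4.25, 5, 5.25, 6.5.
r(2.5) = 4/9, r(4.25) = 0.32, r(5) = 2/7, r(5.25) = 8/29, r(6.5) = 4/17.
Sum = Σ Δs_i · r(s_i).
Sum ≈ 1.582.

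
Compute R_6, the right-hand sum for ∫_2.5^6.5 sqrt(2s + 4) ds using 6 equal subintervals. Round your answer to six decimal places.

14.735274

Δs = (6.5 − 2.5)/6 = 2/3.
Right endpoints: 19/6, 23/6, 4.5, 31/6, 35/6, 6.5.
f(19/6) ≈ 3.214550, f(23/6) ≈ 3.415650, f(4.5) ≈ 3.605551, f(31/6) ≈ 3.785939, f(35/6) ≈ 3.958114, f(6.5) ≈ 4.123106.
Sum = Δs · [f(19/6) + f(23/6) + f(4.5) + ...].
Sum ≈ 14.735274.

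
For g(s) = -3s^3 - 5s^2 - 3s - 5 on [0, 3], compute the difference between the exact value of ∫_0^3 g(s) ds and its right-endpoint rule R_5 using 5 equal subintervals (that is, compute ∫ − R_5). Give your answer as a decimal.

Exact integral: ∫_0^3 g(s) ds = -134.25.
R_5 = -178.08.
Error = -134.25 − (-178.08) = 43.83.

43.83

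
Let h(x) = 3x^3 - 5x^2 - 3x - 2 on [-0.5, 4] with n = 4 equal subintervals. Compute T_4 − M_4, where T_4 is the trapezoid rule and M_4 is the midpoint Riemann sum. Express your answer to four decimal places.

15.3062

T_4 ≈ 62.657227.
M_4 ≈ 47.351074.
T_4 − M_4 ≈ 15.3062.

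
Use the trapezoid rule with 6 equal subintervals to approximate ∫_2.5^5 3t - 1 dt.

25.625

Δt = (5 − 2.5)/6 = 5/12.
f(2.5) = 6.5, f(35/12) = 7.75, f(10/3) = 9, f(3.75) = 10.25, f(25/6) = 11.5, f(55/12) = 12.75, f(5) = 14.
T_6 = (Δt/2)·[f(t_0) + 2f(t_1) + ... + 2f(t_{5}) + f(t_6)].
Sum = 25.625.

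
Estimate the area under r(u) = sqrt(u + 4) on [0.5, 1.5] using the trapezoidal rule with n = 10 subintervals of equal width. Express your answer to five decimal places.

Δu = (1.5 − 0.5)/10 = 0.1.
r(0.5) ≈ 2.12132, r(0.6) ≈ 2.14476, r(0.7) ≈ 2.16795, r(0.8) ≈ 2.19089, r(0.9) ≈ 2.21359, r(1) ≈ 2.23607, r(1.1) ≈ 2.25832, r(1.2) ≈ 2.28035, r(1.3) ≈ 2.30217, r(1.4) ≈ 2.32379, r(1.5) ≈ 2.34521.
T_10 = (Δu/2)·[r(u_0) + 2r(u_1) + ... + 2r(u_{9}) + r(u_10)].
Sum ≈ 2.23512.

2.23512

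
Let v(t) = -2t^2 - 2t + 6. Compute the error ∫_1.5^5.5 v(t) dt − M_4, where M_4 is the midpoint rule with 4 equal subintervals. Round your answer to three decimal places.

Exact integral: ∫_1.5^5.5 v(t) dt ≈ -112.66667.
M_4 = -112.
Error ≈ -112.66667 − (-112) ≈ -0.667.

-0.667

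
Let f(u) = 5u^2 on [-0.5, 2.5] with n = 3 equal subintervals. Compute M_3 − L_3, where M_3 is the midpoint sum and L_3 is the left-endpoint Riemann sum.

11.25

M_3 = 25.
L_3 = 13.75.
M_3 − L_3 = 11.25.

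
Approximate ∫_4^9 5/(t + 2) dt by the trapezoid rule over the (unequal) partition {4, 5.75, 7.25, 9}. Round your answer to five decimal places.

Subinterval widths: 1.75, 1.5, 1.75.
f(4) = 5/6, f(5.75) = 20/31, f(7.25) = 20/37, f(9) = 5/11.
On each subinterval the trapezoid contributes (Δt_i/2)·[f(t_{i-1}) + f(t_i)].
Sum ≈ 3.05366.

3.05366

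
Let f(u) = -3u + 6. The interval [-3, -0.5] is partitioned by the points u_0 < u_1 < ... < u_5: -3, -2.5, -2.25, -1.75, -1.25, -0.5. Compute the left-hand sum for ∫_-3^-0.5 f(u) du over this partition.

Subinterval widths: 0.5, 0.25, 0.5, 0.5, 0.75.
Left endpoints: -3, -2.5, -2.25, -1.75, -1.25.
f(-3) = 15, f(-2.5) = 13.5, f(-2.25) = 12.75, f(-1.75) = 11.25, f(-1.25) = 9.75.
Sum = Σ Δu_i · f(u_i).
Sum = 30.1875.

30.1875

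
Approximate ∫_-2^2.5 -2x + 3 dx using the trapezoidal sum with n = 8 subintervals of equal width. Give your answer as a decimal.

Δx = (2.5 − (-2))/8 = 0.5625.
f(-2) = 7, f(-1.4375) = 5.875, f(-0.875) = 4.75, f(-0.3125) = 3.625, f(0.25) = 2.5, f(0.8125) = 1.375, f(1.375) = 0.25, f(1.9375) = -0.875, f(2.5) = -2.
T_8 = (Δx/2)·[f(x_0) + 2f(x_1) + ... + 2f(x_{7}) + f(x_8)].
Sum = 11.25.

11.25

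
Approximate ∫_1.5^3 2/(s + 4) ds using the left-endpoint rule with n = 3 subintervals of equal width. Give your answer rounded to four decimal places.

Δs = (3 − 1.5)/3 = 0.5.
Left endpoints: 1.5, 2, 2.5.
f(1.5) = 4/11, f(2) = 1/3, f(2.5) = 4/13.
Sum = Δs · [f(1.5) + f(2) + f(2.5)].
Sum ≈ 0.5023.

0.5023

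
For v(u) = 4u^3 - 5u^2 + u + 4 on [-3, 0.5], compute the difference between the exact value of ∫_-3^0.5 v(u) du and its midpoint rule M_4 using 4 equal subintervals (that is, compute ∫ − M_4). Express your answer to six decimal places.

-4.466146

Exact integral: ∫_-3^0.5 v(u) du ≈ -116.52083333.
M_4 = -112.0546875.
Error ≈ -116.52083333 − (-112.0546875) ≈ -4.466146.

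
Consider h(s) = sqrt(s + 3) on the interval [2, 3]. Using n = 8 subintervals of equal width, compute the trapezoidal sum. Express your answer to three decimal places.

Δs = (3 − 2)/8 = 0.125.
h(2) ≈ 2.236, h(2.125) ≈ 2.264, h(2.25) ≈ 2.291, h(2.375) ≈ 2.318, h(2.5) ≈ 2.345, h(2.625) ≈ 2.372, h(2.75) ≈ 2.398, h(2.875) ≈ 2.424, h(3) ≈ 2.449.
T_8 = (Δs/2)·[h(s_0) + 2h(s_1) + ... + 2h(s_{7}) + h(s_8)].
Sum ≈ 2.344.

2.344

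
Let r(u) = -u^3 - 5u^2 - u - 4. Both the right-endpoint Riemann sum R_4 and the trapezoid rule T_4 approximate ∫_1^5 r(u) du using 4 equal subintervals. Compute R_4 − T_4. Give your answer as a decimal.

R_4 = -524.
T_4 = -400.
R_4 − T_4 = -124.

-124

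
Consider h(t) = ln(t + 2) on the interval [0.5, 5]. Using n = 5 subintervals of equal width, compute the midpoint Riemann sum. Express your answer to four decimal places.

6.8392

Δt = (5 − 0.5)/5 = 0.9.
Midpoints: 0.95, 1.85, 2.75, 3.65, 4.55.
h(0.95) ≈ 1.0818, h(1.85) ≈ 1.3481, h(2.75) ≈ 1.5581, h(3.65) ≈ 1.7317, h(4.55) ≈ 1.8795.
Sum = Δt · [h(0.95) + h(1.85) + h(2.75) + h(3.65) + h(4.55)].
Sum ≈ 6.8392.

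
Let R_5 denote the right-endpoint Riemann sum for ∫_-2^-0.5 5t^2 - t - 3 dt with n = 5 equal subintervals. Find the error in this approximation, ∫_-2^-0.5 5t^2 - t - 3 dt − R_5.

2.925

Exact integral: ∫_-2^-0.5 f(t) dt = 10.5.
R_5 = 7.575.
Error = 10.5 − 7.575 = 2.925.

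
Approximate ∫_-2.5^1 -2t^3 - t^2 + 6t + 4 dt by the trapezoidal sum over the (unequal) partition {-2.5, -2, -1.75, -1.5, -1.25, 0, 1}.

12.296875

Subinterval widths: 0.5, 0.25, 0.25, 0.25, 1.25, 1.
f(-2.5) = 14, f(-2) = 4, f(-1.75) = 1.15625, f(-1.5) = -0.5, f(-1.25) = -1.15625, f(0) = 4, f(1) = 7.
On each subinterval the trapezoid contributes (Δt_i/2)·[f(t_{i-1}) + f(t_i)].
Sum = 12.296875.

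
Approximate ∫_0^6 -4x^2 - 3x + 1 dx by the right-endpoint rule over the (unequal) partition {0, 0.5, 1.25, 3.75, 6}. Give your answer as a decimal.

Subinterval widths: 0.5, 0.75, 2.5, 2.25.
Right endpoints: 0.5, 1.25, 3.75, 6.
f(0.5) = -1.5, f(1.25) = -9, f(3.75) = -66.5, f(6) = -161.
Sum = Σ Δx_i · f(x_i).
Sum = -536.

-536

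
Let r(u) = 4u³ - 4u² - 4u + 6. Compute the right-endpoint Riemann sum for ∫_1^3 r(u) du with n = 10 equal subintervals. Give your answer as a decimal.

48

Δu = (3 − 1)/10 = 0.2.
Right endpoints: 1.2, 1.4, 1.6, 1.8, 2, 2.2, 2.4, 2.6, 2.8, 3.
r(1.2) = 2.352, r(1.4) = 3.536, r(1.6) = 5.744, r(1.8) = 9.168, r(2) = 14, r(2.2) = 20.432, r(2.4) = 28.656, r(2.6) = 38.864, r(2.8) = 51.248, r(3) = 66.
Sum = Δu · [r(1.2) + r(1.4) + r(1.6) + ...].
Sum = 48.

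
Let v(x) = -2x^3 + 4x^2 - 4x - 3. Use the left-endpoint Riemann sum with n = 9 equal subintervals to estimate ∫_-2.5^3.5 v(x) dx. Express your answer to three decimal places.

Δx = (3.5 − (-2.5))/9 = 2/3.
Left endpoints: -2.5, -11/6, -7/6, -0.5, 1/6, 5/6, 1.5, 13/6, 17/6.
v(-2.5) = 63.25, v(-11/6) = 3251/108, v(-7/6) = 1111/108, v(-0.5) = 0.25, v(1/6) = -385/108, v(5/6) = -509/108, v(1.5) = -6.75, v(13/6) = -1429/108, v(17/6) = -2993/108.
Sum = Δx · [v(-2.5) + v(-11/6) + v(-7/6) + ...].
Sum ≈ 31.944.

31.944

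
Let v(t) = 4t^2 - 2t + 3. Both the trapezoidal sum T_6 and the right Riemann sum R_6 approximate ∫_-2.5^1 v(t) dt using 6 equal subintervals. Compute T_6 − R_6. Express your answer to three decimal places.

8.167

T_6 ≈ 38.71065.
R_6 ≈ 30.54398.
T_6 − R_6 ≈ 8.167.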